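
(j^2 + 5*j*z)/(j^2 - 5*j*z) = (j + 5*z)/(j - 5*z)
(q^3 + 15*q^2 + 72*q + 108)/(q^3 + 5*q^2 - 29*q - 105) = (q^2 + 12*q + 36)/(q^2 + 2*q - 35)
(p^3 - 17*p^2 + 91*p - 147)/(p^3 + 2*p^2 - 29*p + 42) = (p^2 - 14*p + 49)/(p^2 + 5*p - 14)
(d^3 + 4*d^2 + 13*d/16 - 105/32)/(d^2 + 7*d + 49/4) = (16*d^2 + 8*d - 15)/(8*(2*d + 7))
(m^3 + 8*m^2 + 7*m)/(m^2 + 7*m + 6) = m*(m + 7)/(m + 6)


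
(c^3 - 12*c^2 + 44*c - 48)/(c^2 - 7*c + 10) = (c^2 - 10*c + 24)/(c - 5)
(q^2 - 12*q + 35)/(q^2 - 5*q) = (q - 7)/q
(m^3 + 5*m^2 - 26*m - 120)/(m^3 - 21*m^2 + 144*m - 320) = (m^2 + 10*m + 24)/(m^2 - 16*m + 64)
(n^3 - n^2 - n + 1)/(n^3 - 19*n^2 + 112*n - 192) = (n^3 - n^2 - n + 1)/(n^3 - 19*n^2 + 112*n - 192)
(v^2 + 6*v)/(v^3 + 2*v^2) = (v + 6)/(v*(v + 2))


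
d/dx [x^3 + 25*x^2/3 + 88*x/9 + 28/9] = 3*x^2 + 50*x/3 + 88/9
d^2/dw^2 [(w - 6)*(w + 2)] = 2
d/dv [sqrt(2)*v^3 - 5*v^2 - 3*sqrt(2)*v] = 3*sqrt(2)*v^2 - 10*v - 3*sqrt(2)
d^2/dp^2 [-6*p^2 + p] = -12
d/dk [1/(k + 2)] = -1/(k + 2)^2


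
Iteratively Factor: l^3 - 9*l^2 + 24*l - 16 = (l - 4)*(l^2 - 5*l + 4) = (l - 4)^2*(l - 1)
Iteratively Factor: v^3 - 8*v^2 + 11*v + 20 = (v - 5)*(v^2 - 3*v - 4) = (v - 5)*(v + 1)*(v - 4)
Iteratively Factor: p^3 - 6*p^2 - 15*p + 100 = (p + 4)*(p^2 - 10*p + 25) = (p - 5)*(p + 4)*(p - 5)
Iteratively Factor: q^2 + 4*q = (q)*(q + 4)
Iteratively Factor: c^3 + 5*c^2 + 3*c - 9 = (c + 3)*(c^2 + 2*c - 3) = (c - 1)*(c + 3)*(c + 3)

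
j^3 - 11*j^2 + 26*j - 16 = (j - 8)*(j - 2)*(j - 1)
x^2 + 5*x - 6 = (x - 1)*(x + 6)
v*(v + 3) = v^2 + 3*v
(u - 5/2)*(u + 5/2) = u^2 - 25/4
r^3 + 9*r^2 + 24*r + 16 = (r + 1)*(r + 4)^2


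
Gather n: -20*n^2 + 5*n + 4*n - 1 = -20*n^2 + 9*n - 1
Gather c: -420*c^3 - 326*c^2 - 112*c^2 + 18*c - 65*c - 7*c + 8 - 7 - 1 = -420*c^3 - 438*c^2 - 54*c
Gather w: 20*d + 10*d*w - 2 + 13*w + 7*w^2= 20*d + 7*w^2 + w*(10*d + 13) - 2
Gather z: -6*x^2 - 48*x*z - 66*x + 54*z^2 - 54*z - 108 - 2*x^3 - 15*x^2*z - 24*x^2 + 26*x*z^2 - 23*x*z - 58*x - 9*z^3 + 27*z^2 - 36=-2*x^3 - 30*x^2 - 124*x - 9*z^3 + z^2*(26*x + 81) + z*(-15*x^2 - 71*x - 54) - 144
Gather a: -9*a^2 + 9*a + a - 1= -9*a^2 + 10*a - 1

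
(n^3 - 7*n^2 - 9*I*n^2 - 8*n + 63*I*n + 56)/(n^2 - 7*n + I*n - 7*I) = (n^2 - 9*I*n - 8)/(n + I)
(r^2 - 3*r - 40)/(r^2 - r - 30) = (r - 8)/(r - 6)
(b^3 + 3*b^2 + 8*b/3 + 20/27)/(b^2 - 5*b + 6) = (27*b^3 + 81*b^2 + 72*b + 20)/(27*(b^2 - 5*b + 6))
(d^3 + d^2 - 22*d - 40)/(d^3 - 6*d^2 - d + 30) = (d + 4)/(d - 3)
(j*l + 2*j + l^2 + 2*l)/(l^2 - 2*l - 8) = (j + l)/(l - 4)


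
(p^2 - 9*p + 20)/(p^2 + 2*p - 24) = (p - 5)/(p + 6)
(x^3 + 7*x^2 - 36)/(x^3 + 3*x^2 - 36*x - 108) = (x - 2)/(x - 6)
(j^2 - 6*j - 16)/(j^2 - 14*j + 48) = (j + 2)/(j - 6)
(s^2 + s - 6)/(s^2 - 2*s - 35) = (-s^2 - s + 6)/(-s^2 + 2*s + 35)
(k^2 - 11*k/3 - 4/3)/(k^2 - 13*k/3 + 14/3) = (3*k^2 - 11*k - 4)/(3*k^2 - 13*k + 14)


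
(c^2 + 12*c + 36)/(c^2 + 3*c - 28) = (c^2 + 12*c + 36)/(c^2 + 3*c - 28)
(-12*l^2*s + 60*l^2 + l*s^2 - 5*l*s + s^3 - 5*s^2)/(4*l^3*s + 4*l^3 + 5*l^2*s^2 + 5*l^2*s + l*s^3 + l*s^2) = (-3*l*s + 15*l + s^2 - 5*s)/(l*(l*s + l + s^2 + s))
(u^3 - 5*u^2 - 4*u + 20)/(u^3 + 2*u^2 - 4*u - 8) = (u - 5)/(u + 2)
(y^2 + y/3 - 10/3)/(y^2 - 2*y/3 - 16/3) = (3*y - 5)/(3*y - 8)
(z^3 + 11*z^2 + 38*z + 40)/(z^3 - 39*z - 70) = (z + 4)/(z - 7)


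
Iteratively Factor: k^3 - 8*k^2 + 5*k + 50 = (k - 5)*(k^2 - 3*k - 10) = (k - 5)*(k + 2)*(k - 5)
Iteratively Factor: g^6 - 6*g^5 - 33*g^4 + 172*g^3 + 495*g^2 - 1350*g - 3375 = (g + 3)*(g^5 - 9*g^4 - 6*g^3 + 190*g^2 - 75*g - 1125) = (g - 5)*(g + 3)*(g^4 - 4*g^3 - 26*g^2 + 60*g + 225) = (g - 5)^2*(g + 3)*(g^3 + g^2 - 21*g - 45) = (g - 5)^3*(g + 3)*(g^2 + 6*g + 9) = (g - 5)^3*(g + 3)^2*(g + 3)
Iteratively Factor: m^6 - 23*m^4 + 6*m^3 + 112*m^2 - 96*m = (m - 4)*(m^5 + 4*m^4 - 7*m^3 - 22*m^2 + 24*m) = m*(m - 4)*(m^4 + 4*m^3 - 7*m^2 - 22*m + 24) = m*(m - 4)*(m - 2)*(m^3 + 6*m^2 + 5*m - 12) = m*(m - 4)*(m - 2)*(m - 1)*(m^2 + 7*m + 12) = m*(m - 4)*(m - 2)*(m - 1)*(m + 4)*(m + 3)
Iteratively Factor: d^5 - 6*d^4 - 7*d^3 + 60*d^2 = (d - 4)*(d^4 - 2*d^3 - 15*d^2) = d*(d - 4)*(d^3 - 2*d^2 - 15*d) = d^2*(d - 4)*(d^2 - 2*d - 15) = d^2*(d - 5)*(d - 4)*(d + 3)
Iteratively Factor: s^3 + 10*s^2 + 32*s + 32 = (s + 4)*(s^2 + 6*s + 8) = (s + 2)*(s + 4)*(s + 4)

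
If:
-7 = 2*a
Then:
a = -7/2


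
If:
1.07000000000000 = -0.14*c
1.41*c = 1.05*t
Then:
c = -7.64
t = -10.26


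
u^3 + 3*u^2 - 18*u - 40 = (u - 4)*(u + 2)*(u + 5)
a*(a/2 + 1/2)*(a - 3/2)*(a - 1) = a^4/2 - 3*a^3/4 - a^2/2 + 3*a/4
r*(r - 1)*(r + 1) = r^3 - r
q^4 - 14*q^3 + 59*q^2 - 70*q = q*(q - 7)*(q - 5)*(q - 2)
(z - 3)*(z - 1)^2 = z^3 - 5*z^2 + 7*z - 3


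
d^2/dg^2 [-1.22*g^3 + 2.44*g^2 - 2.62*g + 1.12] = 4.88 - 7.32*g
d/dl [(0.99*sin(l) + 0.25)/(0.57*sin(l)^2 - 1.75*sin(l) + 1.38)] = (-0.5643*sin(l)^2 - 0.285*sin(l) + 1.8037)*cos(l)/(0.3249*sin(l)^4 - 1.995*sin(l)^3 + 4.6357*sin(l)^2 - 4.83*sin(l) + 1.9044)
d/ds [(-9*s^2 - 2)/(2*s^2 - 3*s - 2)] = (27*s^2 + 44*s - 6)/(4*s^4 - 12*s^3 + s^2 + 12*s + 4)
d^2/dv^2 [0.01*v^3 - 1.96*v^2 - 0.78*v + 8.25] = 0.06*v - 3.92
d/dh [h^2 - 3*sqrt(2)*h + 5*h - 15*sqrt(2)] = 2*h - 3*sqrt(2) + 5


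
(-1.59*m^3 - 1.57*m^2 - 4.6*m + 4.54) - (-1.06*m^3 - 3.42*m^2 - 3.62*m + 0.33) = -0.53*m^3 + 1.85*m^2 - 0.98*m + 4.21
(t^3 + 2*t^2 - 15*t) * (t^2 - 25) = t^5 + 2*t^4 - 40*t^3 - 50*t^2 + 375*t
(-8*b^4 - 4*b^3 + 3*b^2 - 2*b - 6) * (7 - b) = 8*b^5 - 52*b^4 - 31*b^3 + 23*b^2 - 8*b - 42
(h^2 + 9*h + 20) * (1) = h^2 + 9*h + 20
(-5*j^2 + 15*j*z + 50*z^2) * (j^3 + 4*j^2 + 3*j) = -5*j^5 + 15*j^4*z - 20*j^4 + 50*j^3*z^2 + 60*j^3*z - 15*j^3 + 200*j^2*z^2 + 45*j^2*z + 150*j*z^2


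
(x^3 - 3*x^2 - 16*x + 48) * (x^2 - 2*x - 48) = x^5 - 5*x^4 - 58*x^3 + 224*x^2 + 672*x - 2304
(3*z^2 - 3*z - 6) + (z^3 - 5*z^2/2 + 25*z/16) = z^3 + z^2/2 - 23*z/16 - 6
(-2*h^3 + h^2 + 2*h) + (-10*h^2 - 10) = -2*h^3 - 9*h^2 + 2*h - 10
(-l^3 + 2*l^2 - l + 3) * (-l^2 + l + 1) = l^5 - 3*l^4 + 2*l^3 - 2*l^2 + 2*l + 3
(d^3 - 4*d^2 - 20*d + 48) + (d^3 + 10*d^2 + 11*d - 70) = 2*d^3 + 6*d^2 - 9*d - 22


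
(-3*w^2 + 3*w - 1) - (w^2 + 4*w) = -4*w^2 - w - 1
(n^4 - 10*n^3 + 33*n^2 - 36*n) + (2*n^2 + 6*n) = n^4 - 10*n^3 + 35*n^2 - 30*n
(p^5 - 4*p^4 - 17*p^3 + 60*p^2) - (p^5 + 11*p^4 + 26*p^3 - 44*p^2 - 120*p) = -15*p^4 - 43*p^3 + 104*p^2 + 120*p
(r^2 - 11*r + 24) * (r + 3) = r^3 - 8*r^2 - 9*r + 72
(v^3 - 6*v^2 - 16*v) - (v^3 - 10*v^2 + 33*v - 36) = 4*v^2 - 49*v + 36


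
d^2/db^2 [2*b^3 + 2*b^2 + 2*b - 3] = 12*b + 4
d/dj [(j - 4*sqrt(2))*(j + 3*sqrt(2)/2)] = 2*j - 5*sqrt(2)/2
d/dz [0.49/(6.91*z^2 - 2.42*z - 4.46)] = (1.1858 - 6.7718*z)/(-6.91*z^2 + 2.42*z + 4.46)^2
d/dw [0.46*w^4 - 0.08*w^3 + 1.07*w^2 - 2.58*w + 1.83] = 1.84*w^3 - 0.24*w^2 + 2.14*w - 2.58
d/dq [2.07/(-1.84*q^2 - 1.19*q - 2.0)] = (7.6176*q + 2.4633)/(1.84*q^2 + 1.19*q + 2.0)^2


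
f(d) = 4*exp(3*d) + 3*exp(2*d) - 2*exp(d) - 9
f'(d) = 12*exp(3*d) + 6*exp(2*d) - 2*exp(d)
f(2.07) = 2154.36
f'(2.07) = 6333.38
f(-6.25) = -9.00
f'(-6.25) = -0.00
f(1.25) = 190.65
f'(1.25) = 576.37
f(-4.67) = -9.02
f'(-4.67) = -0.02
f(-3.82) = -9.04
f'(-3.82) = -0.04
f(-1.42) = -9.25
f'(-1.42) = 0.04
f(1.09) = 116.84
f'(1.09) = 362.87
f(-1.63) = -9.25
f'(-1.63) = -0.07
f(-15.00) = -9.00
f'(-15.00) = 0.00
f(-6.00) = -9.00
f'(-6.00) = 0.00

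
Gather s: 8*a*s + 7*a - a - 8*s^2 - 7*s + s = 6*a - 8*s^2 + s*(8*a - 6)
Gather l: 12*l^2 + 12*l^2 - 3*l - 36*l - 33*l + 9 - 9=24*l^2 - 72*l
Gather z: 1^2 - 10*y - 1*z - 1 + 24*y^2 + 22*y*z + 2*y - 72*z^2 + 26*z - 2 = 24*y^2 - 8*y - 72*z^2 + z*(22*y + 25) - 2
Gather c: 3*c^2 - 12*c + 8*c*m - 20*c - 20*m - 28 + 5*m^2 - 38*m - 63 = 3*c^2 + c*(8*m - 32) + 5*m^2 - 58*m - 91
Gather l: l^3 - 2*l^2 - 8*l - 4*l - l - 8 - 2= l^3 - 2*l^2 - 13*l - 10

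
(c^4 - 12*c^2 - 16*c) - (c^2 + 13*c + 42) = c^4 - 13*c^2 - 29*c - 42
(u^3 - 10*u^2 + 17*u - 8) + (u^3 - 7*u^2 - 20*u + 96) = 2*u^3 - 17*u^2 - 3*u + 88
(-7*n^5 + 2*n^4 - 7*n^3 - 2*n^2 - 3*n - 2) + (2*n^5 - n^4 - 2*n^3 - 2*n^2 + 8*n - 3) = -5*n^5 + n^4 - 9*n^3 - 4*n^2 + 5*n - 5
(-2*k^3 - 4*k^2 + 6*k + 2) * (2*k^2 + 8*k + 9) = -4*k^5 - 24*k^4 - 38*k^3 + 16*k^2 + 70*k + 18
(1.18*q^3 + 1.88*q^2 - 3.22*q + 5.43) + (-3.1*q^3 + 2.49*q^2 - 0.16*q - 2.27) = -1.92*q^3 + 4.37*q^2 - 3.38*q + 3.16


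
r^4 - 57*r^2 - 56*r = r*(r - 8)*(r + 1)*(r + 7)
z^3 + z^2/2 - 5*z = z*(z - 2)*(z + 5/2)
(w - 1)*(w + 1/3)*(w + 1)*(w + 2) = w^4 + 7*w^3/3 - w^2/3 - 7*w/3 - 2/3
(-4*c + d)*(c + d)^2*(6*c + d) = -24*c^4 - 46*c^3*d - 19*c^2*d^2 + 4*c*d^3 + d^4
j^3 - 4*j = j*(j - 2)*(j + 2)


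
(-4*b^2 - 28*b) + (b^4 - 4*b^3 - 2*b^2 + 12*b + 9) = b^4 - 4*b^3 - 6*b^2 - 16*b + 9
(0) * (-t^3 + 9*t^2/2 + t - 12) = 0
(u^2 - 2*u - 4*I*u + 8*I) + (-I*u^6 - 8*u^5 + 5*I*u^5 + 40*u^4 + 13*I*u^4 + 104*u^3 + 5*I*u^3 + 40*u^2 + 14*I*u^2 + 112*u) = -I*u^6 - 8*u^5 + 5*I*u^5 + 40*u^4 + 13*I*u^4 + 104*u^3 + 5*I*u^3 + 41*u^2 + 14*I*u^2 + 110*u - 4*I*u + 8*I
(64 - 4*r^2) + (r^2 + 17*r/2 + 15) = -3*r^2 + 17*r/2 + 79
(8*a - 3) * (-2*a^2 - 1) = -16*a^3 + 6*a^2 - 8*a + 3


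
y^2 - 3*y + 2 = (y - 2)*(y - 1)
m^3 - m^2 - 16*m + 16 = (m - 4)*(m - 1)*(m + 4)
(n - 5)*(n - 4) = n^2 - 9*n + 20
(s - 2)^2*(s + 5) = s^3 + s^2 - 16*s + 20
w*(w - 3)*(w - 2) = w^3 - 5*w^2 + 6*w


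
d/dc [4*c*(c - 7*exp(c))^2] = 4*(c - 7*exp(c))*(-2*c*(7*exp(c) - 1) + c - 7*exp(c))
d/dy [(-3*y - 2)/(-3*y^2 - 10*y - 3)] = (-9*y^2 - 12*y - 11)/(9*y^4 + 60*y^3 + 118*y^2 + 60*y + 9)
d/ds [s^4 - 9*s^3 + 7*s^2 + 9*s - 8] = 4*s^3 - 27*s^2 + 14*s + 9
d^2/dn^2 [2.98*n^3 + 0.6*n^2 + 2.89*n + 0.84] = 17.88*n + 1.2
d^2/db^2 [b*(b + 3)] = 2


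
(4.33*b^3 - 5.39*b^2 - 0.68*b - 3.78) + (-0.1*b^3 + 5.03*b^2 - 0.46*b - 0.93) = 4.23*b^3 - 0.359999999999999*b^2 - 1.14*b - 4.71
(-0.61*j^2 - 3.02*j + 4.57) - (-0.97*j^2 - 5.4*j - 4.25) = 0.36*j^2 + 2.38*j + 8.82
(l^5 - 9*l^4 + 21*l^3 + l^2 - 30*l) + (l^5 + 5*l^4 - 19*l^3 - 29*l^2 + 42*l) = 2*l^5 - 4*l^4 + 2*l^3 - 28*l^2 + 12*l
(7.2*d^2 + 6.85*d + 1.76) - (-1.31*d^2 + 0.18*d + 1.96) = 8.51*d^2 + 6.67*d - 0.2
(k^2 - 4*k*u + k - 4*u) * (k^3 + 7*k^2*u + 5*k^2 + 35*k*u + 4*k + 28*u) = k^5 + 3*k^4*u + 6*k^4 - 28*k^3*u^2 + 18*k^3*u + 9*k^3 - 168*k^2*u^2 + 27*k^2*u + 4*k^2 - 252*k*u^2 + 12*k*u - 112*u^2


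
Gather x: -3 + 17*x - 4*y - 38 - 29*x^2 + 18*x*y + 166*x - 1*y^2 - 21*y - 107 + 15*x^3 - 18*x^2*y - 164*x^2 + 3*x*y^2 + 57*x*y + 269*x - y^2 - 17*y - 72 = 15*x^3 + x^2*(-18*y - 193) + x*(3*y^2 + 75*y + 452) - 2*y^2 - 42*y - 220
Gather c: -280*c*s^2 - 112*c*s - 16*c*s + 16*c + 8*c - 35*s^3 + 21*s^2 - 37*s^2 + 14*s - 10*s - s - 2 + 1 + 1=c*(-280*s^2 - 128*s + 24) - 35*s^3 - 16*s^2 + 3*s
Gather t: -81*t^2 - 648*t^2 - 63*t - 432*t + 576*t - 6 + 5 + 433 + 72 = -729*t^2 + 81*t + 504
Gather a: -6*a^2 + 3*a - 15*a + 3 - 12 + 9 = -6*a^2 - 12*a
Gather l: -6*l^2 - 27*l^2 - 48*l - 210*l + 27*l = -33*l^2 - 231*l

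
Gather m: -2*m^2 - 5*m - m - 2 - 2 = -2*m^2 - 6*m - 4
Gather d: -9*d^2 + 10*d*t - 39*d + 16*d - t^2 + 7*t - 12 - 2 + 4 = -9*d^2 + d*(10*t - 23) - t^2 + 7*t - 10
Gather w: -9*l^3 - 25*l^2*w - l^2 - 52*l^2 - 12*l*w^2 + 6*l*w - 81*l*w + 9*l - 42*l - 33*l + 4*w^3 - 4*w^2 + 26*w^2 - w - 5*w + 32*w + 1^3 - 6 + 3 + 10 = -9*l^3 - 53*l^2 - 66*l + 4*w^3 + w^2*(22 - 12*l) + w*(-25*l^2 - 75*l + 26) + 8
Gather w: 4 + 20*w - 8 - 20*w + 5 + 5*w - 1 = 5*w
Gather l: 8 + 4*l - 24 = 4*l - 16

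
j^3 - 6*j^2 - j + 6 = (j - 6)*(j - 1)*(j + 1)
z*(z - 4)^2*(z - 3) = z^4 - 11*z^3 + 40*z^2 - 48*z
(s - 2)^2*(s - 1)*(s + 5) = s^4 - 17*s^2 + 36*s - 20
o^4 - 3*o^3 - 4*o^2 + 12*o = o*(o - 3)*(o - 2)*(o + 2)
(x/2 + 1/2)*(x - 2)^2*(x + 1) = x^4/2 - x^3 - 3*x^2/2 + 2*x + 2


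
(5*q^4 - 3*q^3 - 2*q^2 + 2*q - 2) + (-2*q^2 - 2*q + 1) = 5*q^4 - 3*q^3 - 4*q^2 - 1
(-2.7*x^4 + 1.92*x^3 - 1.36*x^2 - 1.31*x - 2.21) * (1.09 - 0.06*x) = 0.162*x^5 - 3.0582*x^4 + 2.1744*x^3 - 1.4038*x^2 - 1.2953*x - 2.4089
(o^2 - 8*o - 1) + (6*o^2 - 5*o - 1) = 7*o^2 - 13*o - 2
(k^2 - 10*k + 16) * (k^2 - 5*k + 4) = k^4 - 15*k^3 + 70*k^2 - 120*k + 64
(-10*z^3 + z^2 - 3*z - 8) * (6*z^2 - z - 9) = -60*z^5 + 16*z^4 + 71*z^3 - 54*z^2 + 35*z + 72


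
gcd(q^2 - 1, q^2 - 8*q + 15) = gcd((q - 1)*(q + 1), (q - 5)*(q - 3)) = 1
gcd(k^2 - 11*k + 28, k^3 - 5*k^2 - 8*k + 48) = k - 4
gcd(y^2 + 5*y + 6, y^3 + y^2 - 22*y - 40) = y + 2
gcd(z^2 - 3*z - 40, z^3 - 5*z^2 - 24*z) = z - 8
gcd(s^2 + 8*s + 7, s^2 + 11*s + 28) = s + 7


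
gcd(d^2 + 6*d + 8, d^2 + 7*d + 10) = d + 2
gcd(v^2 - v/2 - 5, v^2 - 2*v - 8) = v + 2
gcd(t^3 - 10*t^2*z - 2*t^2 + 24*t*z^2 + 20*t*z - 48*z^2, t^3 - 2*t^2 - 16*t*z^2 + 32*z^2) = -t^2 + 4*t*z + 2*t - 8*z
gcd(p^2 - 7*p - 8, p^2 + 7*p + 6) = p + 1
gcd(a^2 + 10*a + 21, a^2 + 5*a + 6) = a + 3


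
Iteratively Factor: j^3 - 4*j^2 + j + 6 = (j - 3)*(j^2 - j - 2) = (j - 3)*(j - 2)*(j + 1)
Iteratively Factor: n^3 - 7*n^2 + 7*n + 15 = (n - 3)*(n^2 - 4*n - 5) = (n - 5)*(n - 3)*(n + 1)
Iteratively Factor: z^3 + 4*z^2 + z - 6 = (z - 1)*(z^2 + 5*z + 6) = (z - 1)*(z + 3)*(z + 2)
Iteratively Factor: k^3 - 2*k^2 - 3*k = (k + 1)*(k^2 - 3*k) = (k - 3)*(k + 1)*(k)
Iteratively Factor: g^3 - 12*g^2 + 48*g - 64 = (g - 4)*(g^2 - 8*g + 16) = (g - 4)^2*(g - 4)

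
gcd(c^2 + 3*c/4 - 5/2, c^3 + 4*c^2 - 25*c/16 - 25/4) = c - 5/4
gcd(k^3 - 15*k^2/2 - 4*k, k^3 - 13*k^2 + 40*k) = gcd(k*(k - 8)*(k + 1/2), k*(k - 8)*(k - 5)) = k^2 - 8*k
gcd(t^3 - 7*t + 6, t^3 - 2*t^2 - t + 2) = t^2 - 3*t + 2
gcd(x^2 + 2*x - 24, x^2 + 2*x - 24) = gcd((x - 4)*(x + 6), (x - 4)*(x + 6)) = x^2 + 2*x - 24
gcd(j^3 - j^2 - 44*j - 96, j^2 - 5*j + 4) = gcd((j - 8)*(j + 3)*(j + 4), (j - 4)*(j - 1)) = 1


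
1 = 1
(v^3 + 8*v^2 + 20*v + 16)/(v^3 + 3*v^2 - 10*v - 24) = (v + 2)/(v - 3)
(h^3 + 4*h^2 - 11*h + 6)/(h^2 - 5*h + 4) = (h^2 + 5*h - 6)/(h - 4)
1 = 1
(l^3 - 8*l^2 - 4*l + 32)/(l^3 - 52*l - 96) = (l - 2)/(l + 6)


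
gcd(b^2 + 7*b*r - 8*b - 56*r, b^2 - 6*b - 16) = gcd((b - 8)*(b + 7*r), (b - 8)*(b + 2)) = b - 8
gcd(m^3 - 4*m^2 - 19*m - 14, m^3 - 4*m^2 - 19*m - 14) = m^3 - 4*m^2 - 19*m - 14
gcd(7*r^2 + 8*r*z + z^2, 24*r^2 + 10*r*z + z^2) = 1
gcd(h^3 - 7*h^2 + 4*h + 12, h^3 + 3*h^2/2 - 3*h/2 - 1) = 1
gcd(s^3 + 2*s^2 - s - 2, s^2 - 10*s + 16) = 1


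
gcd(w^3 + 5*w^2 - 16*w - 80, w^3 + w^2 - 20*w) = w^2 + w - 20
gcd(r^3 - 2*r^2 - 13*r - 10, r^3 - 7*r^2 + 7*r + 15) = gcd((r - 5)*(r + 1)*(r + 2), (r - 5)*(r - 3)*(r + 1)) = r^2 - 4*r - 5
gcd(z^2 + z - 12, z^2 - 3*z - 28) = z + 4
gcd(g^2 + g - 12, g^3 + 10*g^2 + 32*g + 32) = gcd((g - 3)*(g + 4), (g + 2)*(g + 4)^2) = g + 4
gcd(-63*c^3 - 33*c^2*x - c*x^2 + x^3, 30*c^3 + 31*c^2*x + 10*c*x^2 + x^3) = 3*c + x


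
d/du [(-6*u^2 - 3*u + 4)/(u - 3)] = (-6*u^2 + 36*u + 5)/(u^2 - 6*u + 9)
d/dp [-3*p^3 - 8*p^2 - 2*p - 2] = -9*p^2 - 16*p - 2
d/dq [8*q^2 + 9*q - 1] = 16*q + 9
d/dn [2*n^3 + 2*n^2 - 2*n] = 6*n^2 + 4*n - 2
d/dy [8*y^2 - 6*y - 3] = 16*y - 6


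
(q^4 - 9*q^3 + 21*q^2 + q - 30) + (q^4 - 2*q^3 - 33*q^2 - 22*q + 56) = 2*q^4 - 11*q^3 - 12*q^2 - 21*q + 26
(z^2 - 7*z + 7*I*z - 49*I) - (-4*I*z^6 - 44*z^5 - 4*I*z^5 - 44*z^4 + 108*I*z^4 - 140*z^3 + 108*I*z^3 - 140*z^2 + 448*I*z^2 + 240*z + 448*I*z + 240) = 4*I*z^6 + 44*z^5 + 4*I*z^5 + 44*z^4 - 108*I*z^4 + 140*z^3 - 108*I*z^3 + 141*z^2 - 448*I*z^2 - 247*z - 441*I*z - 240 - 49*I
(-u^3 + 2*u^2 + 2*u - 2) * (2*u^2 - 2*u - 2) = -2*u^5 + 6*u^4 + 2*u^3 - 12*u^2 + 4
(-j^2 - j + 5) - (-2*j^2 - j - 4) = j^2 + 9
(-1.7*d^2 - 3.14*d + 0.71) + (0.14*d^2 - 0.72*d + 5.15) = -1.56*d^2 - 3.86*d + 5.86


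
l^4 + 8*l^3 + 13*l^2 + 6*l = l*(l + 1)^2*(l + 6)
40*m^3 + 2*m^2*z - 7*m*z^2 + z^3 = (-5*m + z)*(-4*m + z)*(2*m + z)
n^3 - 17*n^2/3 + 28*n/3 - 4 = (n - 3)*(n - 2)*(n - 2/3)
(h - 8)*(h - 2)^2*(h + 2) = h^4 - 10*h^3 + 12*h^2 + 40*h - 64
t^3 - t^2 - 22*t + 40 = (t - 4)*(t - 2)*(t + 5)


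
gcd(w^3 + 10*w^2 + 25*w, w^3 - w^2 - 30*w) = w^2 + 5*w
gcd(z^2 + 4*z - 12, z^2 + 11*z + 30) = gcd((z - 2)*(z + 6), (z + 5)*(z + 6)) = z + 6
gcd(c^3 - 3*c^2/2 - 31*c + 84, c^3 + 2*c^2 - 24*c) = c^2 + 2*c - 24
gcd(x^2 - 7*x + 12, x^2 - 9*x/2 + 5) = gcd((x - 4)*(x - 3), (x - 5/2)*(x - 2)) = 1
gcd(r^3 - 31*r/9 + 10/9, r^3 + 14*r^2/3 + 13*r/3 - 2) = r^2 + 5*r/3 - 2/3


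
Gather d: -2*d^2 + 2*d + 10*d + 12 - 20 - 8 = -2*d^2 + 12*d - 16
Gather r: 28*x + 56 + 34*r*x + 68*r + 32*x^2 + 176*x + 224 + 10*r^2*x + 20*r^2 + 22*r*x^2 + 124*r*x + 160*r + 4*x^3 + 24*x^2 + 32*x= r^2*(10*x + 20) + r*(22*x^2 + 158*x + 228) + 4*x^3 + 56*x^2 + 236*x + 280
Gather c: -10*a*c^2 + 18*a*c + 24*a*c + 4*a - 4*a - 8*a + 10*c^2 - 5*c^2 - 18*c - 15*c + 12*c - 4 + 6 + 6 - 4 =-8*a + c^2*(5 - 10*a) + c*(42*a - 21) + 4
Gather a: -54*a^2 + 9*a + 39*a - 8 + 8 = -54*a^2 + 48*a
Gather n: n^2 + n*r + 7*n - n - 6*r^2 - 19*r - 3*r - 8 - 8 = n^2 + n*(r + 6) - 6*r^2 - 22*r - 16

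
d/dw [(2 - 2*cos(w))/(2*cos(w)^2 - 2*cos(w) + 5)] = 2*(4*cos(w) - cos(2*w) + 2)*sin(w)/(2*cos(w) - cos(2*w) - 6)^2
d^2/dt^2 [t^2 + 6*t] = 2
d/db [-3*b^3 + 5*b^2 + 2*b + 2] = -9*b^2 + 10*b + 2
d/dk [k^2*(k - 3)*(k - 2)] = k*(4*k^2 - 15*k + 12)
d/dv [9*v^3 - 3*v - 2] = 27*v^2 - 3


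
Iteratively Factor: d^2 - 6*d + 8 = (d - 4)*(d - 2)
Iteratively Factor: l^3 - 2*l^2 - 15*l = (l)*(l^2 - 2*l - 15) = l*(l - 5)*(l + 3)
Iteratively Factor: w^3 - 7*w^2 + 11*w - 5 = (w - 1)*(w^2 - 6*w + 5) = (w - 1)^2*(w - 5)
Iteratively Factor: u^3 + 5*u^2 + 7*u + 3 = (u + 1)*(u^2 + 4*u + 3) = (u + 1)^2*(u + 3)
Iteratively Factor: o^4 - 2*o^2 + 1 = (o + 1)*(o^3 - o^2 - o + 1) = (o + 1)^2*(o^2 - 2*o + 1) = (o - 1)*(o + 1)^2*(o - 1)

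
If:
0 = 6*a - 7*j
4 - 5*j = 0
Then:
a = 14/15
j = 4/5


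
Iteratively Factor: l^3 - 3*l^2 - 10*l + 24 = (l - 4)*(l^2 + l - 6) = (l - 4)*(l - 2)*(l + 3)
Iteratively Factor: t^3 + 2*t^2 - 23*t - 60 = (t + 3)*(t^2 - t - 20) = (t + 3)*(t + 4)*(t - 5)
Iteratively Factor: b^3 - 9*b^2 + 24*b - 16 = (b - 1)*(b^2 - 8*b + 16) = (b - 4)*(b - 1)*(b - 4)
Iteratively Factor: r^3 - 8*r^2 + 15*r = (r - 5)*(r^2 - 3*r) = r*(r - 5)*(r - 3)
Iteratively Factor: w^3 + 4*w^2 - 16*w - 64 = (w + 4)*(w^2 - 16) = (w + 4)^2*(w - 4)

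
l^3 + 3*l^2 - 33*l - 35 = (l - 5)*(l + 1)*(l + 7)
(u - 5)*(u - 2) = u^2 - 7*u + 10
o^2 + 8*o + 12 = (o + 2)*(o + 6)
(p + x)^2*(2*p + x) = 2*p^3 + 5*p^2*x + 4*p*x^2 + x^3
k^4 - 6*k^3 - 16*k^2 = k^2*(k - 8)*(k + 2)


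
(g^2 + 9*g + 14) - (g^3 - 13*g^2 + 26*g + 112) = -g^3 + 14*g^2 - 17*g - 98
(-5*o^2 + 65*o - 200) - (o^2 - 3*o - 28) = -6*o^2 + 68*o - 172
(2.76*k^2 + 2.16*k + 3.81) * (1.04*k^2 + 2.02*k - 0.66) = 2.8704*k^4 + 7.8216*k^3 + 6.504*k^2 + 6.2706*k - 2.5146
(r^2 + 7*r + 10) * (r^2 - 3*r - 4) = r^4 + 4*r^3 - 15*r^2 - 58*r - 40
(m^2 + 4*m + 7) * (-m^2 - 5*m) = -m^4 - 9*m^3 - 27*m^2 - 35*m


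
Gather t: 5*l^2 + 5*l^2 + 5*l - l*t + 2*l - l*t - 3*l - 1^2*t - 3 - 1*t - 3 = 10*l^2 + 4*l + t*(-2*l - 2) - 6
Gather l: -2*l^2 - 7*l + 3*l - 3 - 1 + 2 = -2*l^2 - 4*l - 2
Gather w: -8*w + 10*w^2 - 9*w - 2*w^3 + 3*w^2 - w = -2*w^3 + 13*w^2 - 18*w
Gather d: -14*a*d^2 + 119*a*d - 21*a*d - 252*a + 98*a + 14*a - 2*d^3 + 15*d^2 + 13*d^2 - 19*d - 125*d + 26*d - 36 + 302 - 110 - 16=-140*a - 2*d^3 + d^2*(28 - 14*a) + d*(98*a - 118) + 140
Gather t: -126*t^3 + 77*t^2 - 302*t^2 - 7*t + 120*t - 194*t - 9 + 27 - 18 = -126*t^3 - 225*t^2 - 81*t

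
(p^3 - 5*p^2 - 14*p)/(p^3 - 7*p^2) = (p + 2)/p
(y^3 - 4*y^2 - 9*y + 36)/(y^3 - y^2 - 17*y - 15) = (y^2 - 7*y + 12)/(y^2 - 4*y - 5)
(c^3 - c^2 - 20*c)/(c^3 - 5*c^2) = (c + 4)/c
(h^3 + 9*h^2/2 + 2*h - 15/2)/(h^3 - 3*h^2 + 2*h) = (2*h^2 + 11*h + 15)/(2*h*(h - 2))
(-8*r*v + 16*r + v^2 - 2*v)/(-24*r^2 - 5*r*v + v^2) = (v - 2)/(3*r + v)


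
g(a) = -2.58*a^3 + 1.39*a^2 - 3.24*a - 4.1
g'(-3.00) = -81.24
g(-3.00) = 87.79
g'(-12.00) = -1151.16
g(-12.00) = 4693.18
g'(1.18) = -10.74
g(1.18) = -10.23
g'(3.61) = -94.07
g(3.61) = -119.06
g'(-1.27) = -19.25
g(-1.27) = 7.54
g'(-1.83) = -34.25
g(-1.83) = 22.30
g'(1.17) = -10.58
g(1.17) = -10.12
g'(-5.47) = -250.03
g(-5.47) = 477.47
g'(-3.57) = -111.81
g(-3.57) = 142.57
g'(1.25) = -11.86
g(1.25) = -11.02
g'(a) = -7.74*a^2 + 2.78*a - 3.24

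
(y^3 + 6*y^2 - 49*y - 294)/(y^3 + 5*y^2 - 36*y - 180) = (y^2 - 49)/(y^2 - y - 30)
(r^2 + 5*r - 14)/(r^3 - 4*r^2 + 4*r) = (r + 7)/(r*(r - 2))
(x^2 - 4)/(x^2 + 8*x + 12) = (x - 2)/(x + 6)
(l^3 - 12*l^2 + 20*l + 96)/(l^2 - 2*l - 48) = (l^2 - 4*l - 12)/(l + 6)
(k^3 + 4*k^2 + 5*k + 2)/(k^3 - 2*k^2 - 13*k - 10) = (k + 1)/(k - 5)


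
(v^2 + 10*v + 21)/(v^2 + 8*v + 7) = (v + 3)/(v + 1)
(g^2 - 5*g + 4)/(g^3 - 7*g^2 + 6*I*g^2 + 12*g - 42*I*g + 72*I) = (g - 1)/(g^2 + g*(-3 + 6*I) - 18*I)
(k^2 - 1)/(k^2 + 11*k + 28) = (k^2 - 1)/(k^2 + 11*k + 28)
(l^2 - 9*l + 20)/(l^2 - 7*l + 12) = (l - 5)/(l - 3)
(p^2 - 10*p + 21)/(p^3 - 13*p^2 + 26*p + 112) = (p - 3)/(p^2 - 6*p - 16)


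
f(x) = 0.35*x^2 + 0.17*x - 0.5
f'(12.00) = 8.57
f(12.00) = 51.94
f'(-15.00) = -10.33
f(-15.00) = 75.70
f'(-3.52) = -2.29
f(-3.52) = 3.24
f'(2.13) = 1.66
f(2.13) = 1.45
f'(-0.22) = 0.02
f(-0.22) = -0.52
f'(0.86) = 0.77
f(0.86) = -0.09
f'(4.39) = 3.24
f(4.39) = 6.99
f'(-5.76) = -3.86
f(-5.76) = 10.13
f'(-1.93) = -1.18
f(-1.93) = 0.48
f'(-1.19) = -0.66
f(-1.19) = -0.21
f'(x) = 0.7*x + 0.17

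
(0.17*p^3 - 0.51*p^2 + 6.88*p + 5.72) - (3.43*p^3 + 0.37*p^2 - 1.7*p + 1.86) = -3.26*p^3 - 0.88*p^2 + 8.58*p + 3.86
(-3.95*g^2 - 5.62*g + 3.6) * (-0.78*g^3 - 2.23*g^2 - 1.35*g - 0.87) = 3.081*g^5 + 13.1921*g^4 + 15.0571*g^3 + 2.9955*g^2 + 0.0293999999999999*g - 3.132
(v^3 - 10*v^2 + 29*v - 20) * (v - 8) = v^4 - 18*v^3 + 109*v^2 - 252*v + 160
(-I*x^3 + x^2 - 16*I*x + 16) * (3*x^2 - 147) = -3*I*x^5 + 3*x^4 + 99*I*x^3 - 99*x^2 + 2352*I*x - 2352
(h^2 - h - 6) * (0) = 0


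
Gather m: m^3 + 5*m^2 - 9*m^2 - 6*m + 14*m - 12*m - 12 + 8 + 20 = m^3 - 4*m^2 - 4*m + 16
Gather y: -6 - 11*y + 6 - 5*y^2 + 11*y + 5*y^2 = 0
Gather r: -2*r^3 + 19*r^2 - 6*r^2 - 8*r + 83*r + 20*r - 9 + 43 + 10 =-2*r^3 + 13*r^2 + 95*r + 44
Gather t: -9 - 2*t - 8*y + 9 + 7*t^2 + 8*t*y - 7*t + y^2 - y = 7*t^2 + t*(8*y - 9) + y^2 - 9*y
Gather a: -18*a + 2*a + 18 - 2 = 16 - 16*a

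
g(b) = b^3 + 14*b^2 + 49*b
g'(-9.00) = 40.00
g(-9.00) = -36.00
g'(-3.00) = -8.00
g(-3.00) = -48.00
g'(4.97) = 262.26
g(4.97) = 712.11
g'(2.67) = 145.15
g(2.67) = 249.67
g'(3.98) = 207.96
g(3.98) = 479.83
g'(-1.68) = 10.43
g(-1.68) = -47.55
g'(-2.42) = -1.19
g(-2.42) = -50.76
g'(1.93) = 114.21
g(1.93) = 153.91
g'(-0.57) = 34.01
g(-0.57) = -23.57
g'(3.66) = 191.67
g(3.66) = 415.91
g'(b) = 3*b^2 + 28*b + 49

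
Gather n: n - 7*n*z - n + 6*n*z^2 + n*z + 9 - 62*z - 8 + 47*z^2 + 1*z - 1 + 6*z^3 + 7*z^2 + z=n*(6*z^2 - 6*z) + 6*z^3 + 54*z^2 - 60*z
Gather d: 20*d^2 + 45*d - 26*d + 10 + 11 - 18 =20*d^2 + 19*d + 3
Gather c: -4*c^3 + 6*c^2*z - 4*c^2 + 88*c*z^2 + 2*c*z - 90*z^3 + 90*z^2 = -4*c^3 + c^2*(6*z - 4) + c*(88*z^2 + 2*z) - 90*z^3 + 90*z^2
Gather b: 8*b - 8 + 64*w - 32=8*b + 64*w - 40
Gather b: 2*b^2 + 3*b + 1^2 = 2*b^2 + 3*b + 1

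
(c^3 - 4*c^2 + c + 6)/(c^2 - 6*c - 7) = (c^2 - 5*c + 6)/(c - 7)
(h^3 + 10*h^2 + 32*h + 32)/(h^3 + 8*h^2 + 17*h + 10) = (h^2 + 8*h + 16)/(h^2 + 6*h + 5)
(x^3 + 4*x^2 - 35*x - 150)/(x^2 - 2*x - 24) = (x^2 + 10*x + 25)/(x + 4)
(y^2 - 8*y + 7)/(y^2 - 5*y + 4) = (y - 7)/(y - 4)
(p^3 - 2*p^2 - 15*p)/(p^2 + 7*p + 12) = p*(p - 5)/(p + 4)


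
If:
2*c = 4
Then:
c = 2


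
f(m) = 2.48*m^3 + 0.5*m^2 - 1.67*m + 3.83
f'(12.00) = 1081.69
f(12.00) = 4341.23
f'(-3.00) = 62.29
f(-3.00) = -53.62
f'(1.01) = 6.93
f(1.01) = 5.21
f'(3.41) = 88.25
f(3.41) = 102.29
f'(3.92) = 116.58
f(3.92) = 154.35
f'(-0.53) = -0.11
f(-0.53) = 4.49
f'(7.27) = 398.83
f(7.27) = 971.03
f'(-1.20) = 7.84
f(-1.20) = 2.27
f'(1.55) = 17.75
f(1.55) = 11.68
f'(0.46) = 0.36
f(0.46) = 3.41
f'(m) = 7.44*m^2 + 1.0*m - 1.67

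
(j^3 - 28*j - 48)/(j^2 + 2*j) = j - 2 - 24/j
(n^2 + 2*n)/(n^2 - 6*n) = (n + 2)/(n - 6)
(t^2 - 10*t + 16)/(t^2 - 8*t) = (t - 2)/t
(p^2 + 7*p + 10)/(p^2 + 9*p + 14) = (p + 5)/(p + 7)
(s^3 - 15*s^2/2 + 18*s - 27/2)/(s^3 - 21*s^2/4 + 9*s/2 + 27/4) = 2*(2*s - 3)/(4*s + 3)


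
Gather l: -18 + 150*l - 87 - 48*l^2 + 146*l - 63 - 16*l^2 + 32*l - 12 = -64*l^2 + 328*l - 180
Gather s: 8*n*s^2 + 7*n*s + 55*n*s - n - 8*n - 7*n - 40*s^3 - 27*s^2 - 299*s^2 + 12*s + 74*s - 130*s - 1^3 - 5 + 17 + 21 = -16*n - 40*s^3 + s^2*(8*n - 326) + s*(62*n - 44) + 32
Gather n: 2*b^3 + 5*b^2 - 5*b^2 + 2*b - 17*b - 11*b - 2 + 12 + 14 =2*b^3 - 26*b + 24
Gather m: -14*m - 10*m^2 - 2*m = -10*m^2 - 16*m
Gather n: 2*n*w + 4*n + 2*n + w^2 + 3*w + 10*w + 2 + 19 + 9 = n*(2*w + 6) + w^2 + 13*w + 30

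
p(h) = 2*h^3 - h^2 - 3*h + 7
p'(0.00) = -3.00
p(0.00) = 7.00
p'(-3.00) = 57.00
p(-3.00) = -47.00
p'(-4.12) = 107.09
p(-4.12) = -137.48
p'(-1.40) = 11.56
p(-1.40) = 3.75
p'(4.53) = 111.07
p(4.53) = 158.81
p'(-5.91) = 218.39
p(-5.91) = -423.05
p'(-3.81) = 91.72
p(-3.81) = -106.70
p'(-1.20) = 8.04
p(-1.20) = 5.70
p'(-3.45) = 75.32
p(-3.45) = -76.68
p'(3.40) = 59.56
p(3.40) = 63.85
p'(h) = 6*h^2 - 2*h - 3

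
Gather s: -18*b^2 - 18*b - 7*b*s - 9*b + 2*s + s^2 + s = -18*b^2 - 27*b + s^2 + s*(3 - 7*b)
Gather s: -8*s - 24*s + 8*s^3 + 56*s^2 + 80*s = 8*s^3 + 56*s^2 + 48*s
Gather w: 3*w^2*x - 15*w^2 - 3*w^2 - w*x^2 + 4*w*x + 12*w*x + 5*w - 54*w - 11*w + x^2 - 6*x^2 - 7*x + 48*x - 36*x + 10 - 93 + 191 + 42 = w^2*(3*x - 18) + w*(-x^2 + 16*x - 60) - 5*x^2 + 5*x + 150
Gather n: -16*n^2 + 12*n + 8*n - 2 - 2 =-16*n^2 + 20*n - 4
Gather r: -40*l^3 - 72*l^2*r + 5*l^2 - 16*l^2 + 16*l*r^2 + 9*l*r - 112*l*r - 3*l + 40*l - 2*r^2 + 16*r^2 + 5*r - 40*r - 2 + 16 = -40*l^3 - 11*l^2 + 37*l + r^2*(16*l + 14) + r*(-72*l^2 - 103*l - 35) + 14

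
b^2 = b^2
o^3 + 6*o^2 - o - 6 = (o - 1)*(o + 1)*(o + 6)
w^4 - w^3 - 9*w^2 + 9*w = w*(w - 3)*(w - 1)*(w + 3)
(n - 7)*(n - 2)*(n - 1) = n^3 - 10*n^2 + 23*n - 14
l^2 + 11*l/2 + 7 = (l + 2)*(l + 7/2)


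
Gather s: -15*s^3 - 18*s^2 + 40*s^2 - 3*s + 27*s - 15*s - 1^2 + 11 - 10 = -15*s^3 + 22*s^2 + 9*s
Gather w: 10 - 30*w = 10 - 30*w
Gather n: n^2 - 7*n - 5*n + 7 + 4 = n^2 - 12*n + 11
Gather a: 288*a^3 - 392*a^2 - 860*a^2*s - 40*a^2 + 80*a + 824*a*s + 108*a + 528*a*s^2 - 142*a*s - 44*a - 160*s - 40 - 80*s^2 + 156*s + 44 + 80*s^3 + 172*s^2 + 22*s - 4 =288*a^3 + a^2*(-860*s - 432) + a*(528*s^2 + 682*s + 144) + 80*s^3 + 92*s^2 + 18*s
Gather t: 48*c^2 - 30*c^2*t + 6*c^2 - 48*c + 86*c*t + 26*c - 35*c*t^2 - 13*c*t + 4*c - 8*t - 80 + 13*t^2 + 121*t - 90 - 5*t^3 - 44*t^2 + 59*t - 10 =54*c^2 - 18*c - 5*t^3 + t^2*(-35*c - 31) + t*(-30*c^2 + 73*c + 172) - 180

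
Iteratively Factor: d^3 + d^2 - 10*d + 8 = (d - 1)*(d^2 + 2*d - 8) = (d - 1)*(d + 4)*(d - 2)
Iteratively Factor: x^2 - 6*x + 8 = (x - 2)*(x - 4)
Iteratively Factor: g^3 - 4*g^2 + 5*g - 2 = (g - 1)*(g^2 - 3*g + 2) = (g - 1)^2*(g - 2)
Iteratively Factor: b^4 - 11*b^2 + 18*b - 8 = (b + 4)*(b^3 - 4*b^2 + 5*b - 2) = (b - 1)*(b + 4)*(b^2 - 3*b + 2) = (b - 2)*(b - 1)*(b + 4)*(b - 1)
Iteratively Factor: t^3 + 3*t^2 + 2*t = (t + 1)*(t^2 + 2*t) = (t + 1)*(t + 2)*(t)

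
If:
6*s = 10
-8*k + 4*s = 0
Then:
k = 5/6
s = 5/3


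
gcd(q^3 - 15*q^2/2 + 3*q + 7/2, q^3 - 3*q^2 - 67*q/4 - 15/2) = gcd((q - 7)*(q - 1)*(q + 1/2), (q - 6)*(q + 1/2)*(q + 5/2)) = q + 1/2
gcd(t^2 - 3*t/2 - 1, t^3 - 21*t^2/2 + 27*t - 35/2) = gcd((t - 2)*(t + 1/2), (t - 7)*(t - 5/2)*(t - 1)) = 1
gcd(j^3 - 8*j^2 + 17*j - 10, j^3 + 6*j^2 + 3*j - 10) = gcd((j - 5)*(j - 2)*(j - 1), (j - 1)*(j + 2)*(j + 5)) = j - 1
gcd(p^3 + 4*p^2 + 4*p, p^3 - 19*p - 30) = p + 2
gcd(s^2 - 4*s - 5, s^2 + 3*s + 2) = s + 1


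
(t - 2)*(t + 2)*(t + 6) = t^3 + 6*t^2 - 4*t - 24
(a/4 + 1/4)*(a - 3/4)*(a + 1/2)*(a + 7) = a^4/4 + 31*a^3/16 + 37*a^2/32 - 19*a/16 - 21/32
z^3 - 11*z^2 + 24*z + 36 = (z - 6)^2*(z + 1)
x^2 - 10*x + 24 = (x - 6)*(x - 4)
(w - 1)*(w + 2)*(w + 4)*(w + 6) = w^4 + 11*w^3 + 32*w^2 + 4*w - 48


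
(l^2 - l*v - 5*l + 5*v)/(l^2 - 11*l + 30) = (l - v)/(l - 6)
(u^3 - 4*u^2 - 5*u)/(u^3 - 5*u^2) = (u + 1)/u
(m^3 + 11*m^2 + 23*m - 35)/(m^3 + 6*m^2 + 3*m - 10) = (m + 7)/(m + 2)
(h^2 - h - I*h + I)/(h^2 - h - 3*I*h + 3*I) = (h - I)/(h - 3*I)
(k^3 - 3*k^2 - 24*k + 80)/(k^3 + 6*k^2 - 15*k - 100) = (k - 4)/(k + 5)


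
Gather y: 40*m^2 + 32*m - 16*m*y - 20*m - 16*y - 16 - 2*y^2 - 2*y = 40*m^2 + 12*m - 2*y^2 + y*(-16*m - 18) - 16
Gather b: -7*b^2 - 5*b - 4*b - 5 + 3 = -7*b^2 - 9*b - 2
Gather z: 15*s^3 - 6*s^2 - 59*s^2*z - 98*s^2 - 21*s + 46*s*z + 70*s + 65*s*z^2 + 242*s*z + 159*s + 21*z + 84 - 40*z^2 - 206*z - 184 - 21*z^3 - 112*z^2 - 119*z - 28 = 15*s^3 - 104*s^2 + 208*s - 21*z^3 + z^2*(65*s - 152) + z*(-59*s^2 + 288*s - 304) - 128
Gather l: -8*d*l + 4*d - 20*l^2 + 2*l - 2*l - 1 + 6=-8*d*l + 4*d - 20*l^2 + 5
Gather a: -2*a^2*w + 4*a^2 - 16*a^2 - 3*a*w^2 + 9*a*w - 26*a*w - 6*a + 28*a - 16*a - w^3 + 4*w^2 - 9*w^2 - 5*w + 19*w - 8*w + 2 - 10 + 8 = a^2*(-2*w - 12) + a*(-3*w^2 - 17*w + 6) - w^3 - 5*w^2 + 6*w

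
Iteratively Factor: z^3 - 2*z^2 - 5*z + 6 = (z + 2)*(z^2 - 4*z + 3) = (z - 3)*(z + 2)*(z - 1)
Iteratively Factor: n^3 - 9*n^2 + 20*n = (n - 5)*(n^2 - 4*n) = n*(n - 5)*(n - 4)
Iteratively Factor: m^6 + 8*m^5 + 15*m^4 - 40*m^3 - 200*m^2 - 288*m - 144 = (m + 2)*(m^5 + 6*m^4 + 3*m^3 - 46*m^2 - 108*m - 72) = (m + 2)^2*(m^4 + 4*m^3 - 5*m^2 - 36*m - 36) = (m + 2)^3*(m^3 + 2*m^2 - 9*m - 18) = (m + 2)^3*(m + 3)*(m^2 - m - 6) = (m + 2)^4*(m + 3)*(m - 3)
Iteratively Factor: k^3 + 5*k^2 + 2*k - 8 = (k - 1)*(k^2 + 6*k + 8) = (k - 1)*(k + 2)*(k + 4)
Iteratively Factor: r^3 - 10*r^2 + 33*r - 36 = (r - 3)*(r^2 - 7*r + 12) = (r - 3)^2*(r - 4)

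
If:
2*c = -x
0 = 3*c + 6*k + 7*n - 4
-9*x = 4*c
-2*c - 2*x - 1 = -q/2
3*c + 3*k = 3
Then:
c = 0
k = 1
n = -2/7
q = 2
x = 0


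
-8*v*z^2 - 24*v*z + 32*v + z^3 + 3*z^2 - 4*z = (-8*v + z)*(z - 1)*(z + 4)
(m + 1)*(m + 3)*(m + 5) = m^3 + 9*m^2 + 23*m + 15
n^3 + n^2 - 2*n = n*(n - 1)*(n + 2)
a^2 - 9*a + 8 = (a - 8)*(a - 1)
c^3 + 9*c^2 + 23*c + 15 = (c + 1)*(c + 3)*(c + 5)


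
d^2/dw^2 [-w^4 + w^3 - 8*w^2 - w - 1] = -12*w^2 + 6*w - 16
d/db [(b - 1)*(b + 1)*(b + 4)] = 3*b^2 + 8*b - 1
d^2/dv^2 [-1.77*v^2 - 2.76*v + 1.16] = -3.54000000000000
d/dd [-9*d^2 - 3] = -18*d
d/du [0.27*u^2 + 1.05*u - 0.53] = 0.54*u + 1.05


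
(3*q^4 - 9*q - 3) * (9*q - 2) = 27*q^5 - 6*q^4 - 81*q^2 - 9*q + 6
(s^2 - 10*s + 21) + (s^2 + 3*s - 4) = 2*s^2 - 7*s + 17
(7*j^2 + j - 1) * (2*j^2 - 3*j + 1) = 14*j^4 - 19*j^3 + 2*j^2 + 4*j - 1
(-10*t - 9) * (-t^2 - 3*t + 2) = 10*t^3 + 39*t^2 + 7*t - 18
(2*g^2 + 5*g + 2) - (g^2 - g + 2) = g^2 + 6*g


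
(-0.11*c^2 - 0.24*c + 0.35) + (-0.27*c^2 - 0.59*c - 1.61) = -0.38*c^2 - 0.83*c - 1.26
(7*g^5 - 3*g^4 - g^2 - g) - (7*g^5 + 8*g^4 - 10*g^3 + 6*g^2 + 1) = -11*g^4 + 10*g^3 - 7*g^2 - g - 1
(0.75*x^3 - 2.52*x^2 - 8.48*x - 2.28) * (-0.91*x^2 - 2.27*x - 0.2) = -0.6825*x^5 + 0.5907*x^4 + 13.2872*x^3 + 21.8284*x^2 + 6.8716*x + 0.456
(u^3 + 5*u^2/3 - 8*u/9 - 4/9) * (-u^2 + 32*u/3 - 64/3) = -u^5 + 9*u^4 - 8*u^3/3 - 1204*u^2/27 + 128*u/9 + 256/27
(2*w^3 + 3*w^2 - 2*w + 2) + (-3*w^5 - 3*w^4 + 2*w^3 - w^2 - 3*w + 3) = -3*w^5 - 3*w^4 + 4*w^3 + 2*w^2 - 5*w + 5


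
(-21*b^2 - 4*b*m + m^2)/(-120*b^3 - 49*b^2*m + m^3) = (7*b - m)/(40*b^2 + 3*b*m - m^2)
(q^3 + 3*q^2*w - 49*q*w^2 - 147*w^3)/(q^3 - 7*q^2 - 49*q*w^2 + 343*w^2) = (q + 3*w)/(q - 7)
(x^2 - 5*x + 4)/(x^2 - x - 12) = (x - 1)/(x + 3)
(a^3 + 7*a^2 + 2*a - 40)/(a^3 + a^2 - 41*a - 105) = (a^2 + 2*a - 8)/(a^2 - 4*a - 21)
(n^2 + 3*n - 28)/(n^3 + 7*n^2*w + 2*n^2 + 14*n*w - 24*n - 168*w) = (n + 7)/(n^2 + 7*n*w + 6*n + 42*w)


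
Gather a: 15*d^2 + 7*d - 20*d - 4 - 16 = 15*d^2 - 13*d - 20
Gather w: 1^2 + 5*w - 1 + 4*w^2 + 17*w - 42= 4*w^2 + 22*w - 42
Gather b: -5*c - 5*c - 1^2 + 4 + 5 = 8 - 10*c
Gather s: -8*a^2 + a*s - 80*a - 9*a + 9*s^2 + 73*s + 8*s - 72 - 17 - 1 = -8*a^2 - 89*a + 9*s^2 + s*(a + 81) - 90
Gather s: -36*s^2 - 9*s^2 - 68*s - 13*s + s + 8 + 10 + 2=-45*s^2 - 80*s + 20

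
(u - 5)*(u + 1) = u^2 - 4*u - 5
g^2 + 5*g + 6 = (g + 2)*(g + 3)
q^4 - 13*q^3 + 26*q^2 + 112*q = q*(q - 8)*(q - 7)*(q + 2)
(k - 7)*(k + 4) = k^2 - 3*k - 28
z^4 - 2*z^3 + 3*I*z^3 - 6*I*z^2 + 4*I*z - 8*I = (z - 2)*(z - I)*(z + 2*I)^2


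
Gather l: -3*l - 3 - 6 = -3*l - 9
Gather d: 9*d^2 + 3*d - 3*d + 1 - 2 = 9*d^2 - 1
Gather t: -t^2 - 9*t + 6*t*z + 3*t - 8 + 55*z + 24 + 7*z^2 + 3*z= -t^2 + t*(6*z - 6) + 7*z^2 + 58*z + 16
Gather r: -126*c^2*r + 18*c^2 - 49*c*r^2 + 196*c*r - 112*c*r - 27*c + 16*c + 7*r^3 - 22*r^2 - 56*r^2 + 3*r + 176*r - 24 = 18*c^2 - 11*c + 7*r^3 + r^2*(-49*c - 78) + r*(-126*c^2 + 84*c + 179) - 24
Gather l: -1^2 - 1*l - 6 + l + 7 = 0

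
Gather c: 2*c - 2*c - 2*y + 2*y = 0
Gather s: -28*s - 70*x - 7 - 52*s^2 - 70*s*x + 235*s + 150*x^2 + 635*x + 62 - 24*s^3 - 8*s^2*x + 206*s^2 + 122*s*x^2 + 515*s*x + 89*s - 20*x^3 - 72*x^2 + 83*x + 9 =-24*s^3 + s^2*(154 - 8*x) + s*(122*x^2 + 445*x + 296) - 20*x^3 + 78*x^2 + 648*x + 64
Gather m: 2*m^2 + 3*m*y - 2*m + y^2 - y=2*m^2 + m*(3*y - 2) + y^2 - y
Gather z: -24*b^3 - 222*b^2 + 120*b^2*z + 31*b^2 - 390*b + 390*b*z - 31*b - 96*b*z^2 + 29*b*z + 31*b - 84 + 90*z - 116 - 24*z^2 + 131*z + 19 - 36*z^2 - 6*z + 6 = -24*b^3 - 191*b^2 - 390*b + z^2*(-96*b - 60) + z*(120*b^2 + 419*b + 215) - 175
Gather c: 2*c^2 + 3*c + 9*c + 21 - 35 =2*c^2 + 12*c - 14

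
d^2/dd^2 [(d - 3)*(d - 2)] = 2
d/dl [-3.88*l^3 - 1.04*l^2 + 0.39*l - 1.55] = -11.64*l^2 - 2.08*l + 0.39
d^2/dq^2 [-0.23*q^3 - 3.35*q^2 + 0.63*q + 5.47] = -1.38*q - 6.7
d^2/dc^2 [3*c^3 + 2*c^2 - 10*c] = 18*c + 4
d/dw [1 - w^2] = -2*w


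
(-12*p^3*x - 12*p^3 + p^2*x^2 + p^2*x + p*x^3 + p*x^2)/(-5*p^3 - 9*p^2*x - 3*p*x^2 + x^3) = p*(12*p^2*x + 12*p^2 - p*x^2 - p*x - x^3 - x^2)/(5*p^3 + 9*p^2*x + 3*p*x^2 - x^3)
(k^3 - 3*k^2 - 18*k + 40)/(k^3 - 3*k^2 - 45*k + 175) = (k^2 + 2*k - 8)/(k^2 + 2*k - 35)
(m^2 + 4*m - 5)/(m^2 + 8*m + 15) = (m - 1)/(m + 3)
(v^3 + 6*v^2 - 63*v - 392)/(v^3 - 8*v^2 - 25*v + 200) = (v^2 + 14*v + 49)/(v^2 - 25)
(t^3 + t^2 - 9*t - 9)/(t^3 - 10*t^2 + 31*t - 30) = (t^2 + 4*t + 3)/(t^2 - 7*t + 10)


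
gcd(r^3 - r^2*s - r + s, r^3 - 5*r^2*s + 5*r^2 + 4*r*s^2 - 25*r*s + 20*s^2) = r - s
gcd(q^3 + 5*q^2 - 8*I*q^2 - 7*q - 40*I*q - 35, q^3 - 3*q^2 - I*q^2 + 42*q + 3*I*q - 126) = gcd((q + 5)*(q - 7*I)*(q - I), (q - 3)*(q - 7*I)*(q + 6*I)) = q - 7*I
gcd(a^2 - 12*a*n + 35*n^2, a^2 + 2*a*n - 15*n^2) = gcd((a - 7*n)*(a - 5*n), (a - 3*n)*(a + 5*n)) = 1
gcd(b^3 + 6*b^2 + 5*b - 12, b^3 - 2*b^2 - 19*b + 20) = b^2 + 3*b - 4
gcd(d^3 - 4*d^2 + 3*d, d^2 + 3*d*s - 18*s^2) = 1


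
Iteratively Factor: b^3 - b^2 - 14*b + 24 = (b - 2)*(b^2 + b - 12) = (b - 2)*(b + 4)*(b - 3)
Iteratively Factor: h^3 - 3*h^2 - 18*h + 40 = (h - 5)*(h^2 + 2*h - 8) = (h - 5)*(h - 2)*(h + 4)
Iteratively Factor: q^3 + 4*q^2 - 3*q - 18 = (q + 3)*(q^2 + q - 6) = (q - 2)*(q + 3)*(q + 3)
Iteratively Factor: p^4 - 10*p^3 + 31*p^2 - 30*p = (p)*(p^3 - 10*p^2 + 31*p - 30) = p*(p - 5)*(p^2 - 5*p + 6) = p*(p - 5)*(p - 2)*(p - 3)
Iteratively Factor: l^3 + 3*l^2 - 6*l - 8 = (l + 4)*(l^2 - l - 2) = (l + 1)*(l + 4)*(l - 2)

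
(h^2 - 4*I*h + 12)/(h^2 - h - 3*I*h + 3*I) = (h^2 - 4*I*h + 12)/(h^2 - h - 3*I*h + 3*I)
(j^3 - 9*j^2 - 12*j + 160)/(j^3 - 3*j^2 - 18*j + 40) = (j - 8)/(j - 2)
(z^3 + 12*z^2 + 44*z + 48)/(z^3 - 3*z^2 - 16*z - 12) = (z^2 + 10*z + 24)/(z^2 - 5*z - 6)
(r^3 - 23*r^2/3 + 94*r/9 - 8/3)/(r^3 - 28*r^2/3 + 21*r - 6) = (r - 4/3)/(r - 3)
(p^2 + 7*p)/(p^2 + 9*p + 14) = p/(p + 2)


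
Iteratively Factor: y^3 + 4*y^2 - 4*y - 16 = (y + 2)*(y^2 + 2*y - 8) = (y + 2)*(y + 4)*(y - 2)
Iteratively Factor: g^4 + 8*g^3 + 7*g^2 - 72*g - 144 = (g - 3)*(g^3 + 11*g^2 + 40*g + 48) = (g - 3)*(g + 4)*(g^2 + 7*g + 12) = (g - 3)*(g + 4)^2*(g + 3)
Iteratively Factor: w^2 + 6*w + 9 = (w + 3)*(w + 3)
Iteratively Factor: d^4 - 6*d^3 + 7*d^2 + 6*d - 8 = (d - 2)*(d^3 - 4*d^2 - d + 4) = (d - 2)*(d + 1)*(d^2 - 5*d + 4) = (d - 4)*(d - 2)*(d + 1)*(d - 1)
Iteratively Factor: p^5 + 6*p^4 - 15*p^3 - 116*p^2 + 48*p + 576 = (p + 4)*(p^4 + 2*p^3 - 23*p^2 - 24*p + 144) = (p + 4)^2*(p^3 - 2*p^2 - 15*p + 36) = (p - 3)*(p + 4)^2*(p^2 + p - 12) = (p - 3)*(p + 4)^3*(p - 3)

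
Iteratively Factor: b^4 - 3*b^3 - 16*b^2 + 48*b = (b - 4)*(b^3 + b^2 - 12*b) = b*(b - 4)*(b^2 + b - 12) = b*(b - 4)*(b + 4)*(b - 3)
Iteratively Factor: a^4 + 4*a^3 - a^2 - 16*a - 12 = (a + 3)*(a^3 + a^2 - 4*a - 4) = (a + 1)*(a + 3)*(a^2 - 4) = (a - 2)*(a + 1)*(a + 3)*(a + 2)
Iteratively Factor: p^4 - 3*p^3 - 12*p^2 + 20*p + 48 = (p + 2)*(p^3 - 5*p^2 - 2*p + 24) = (p - 4)*(p + 2)*(p^2 - p - 6) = (p - 4)*(p + 2)^2*(p - 3)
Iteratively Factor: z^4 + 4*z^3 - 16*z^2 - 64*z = (z + 4)*(z^3 - 16*z) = z*(z + 4)*(z^2 - 16) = z*(z - 4)*(z + 4)*(z + 4)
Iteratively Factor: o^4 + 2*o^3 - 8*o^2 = (o + 4)*(o^3 - 2*o^2) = (o - 2)*(o + 4)*(o^2) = o*(o - 2)*(o + 4)*(o)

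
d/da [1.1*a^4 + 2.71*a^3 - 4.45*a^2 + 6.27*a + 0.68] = 4.4*a^3 + 8.13*a^2 - 8.9*a + 6.27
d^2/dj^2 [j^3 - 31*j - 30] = 6*j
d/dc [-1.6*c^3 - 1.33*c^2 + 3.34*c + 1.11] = -4.8*c^2 - 2.66*c + 3.34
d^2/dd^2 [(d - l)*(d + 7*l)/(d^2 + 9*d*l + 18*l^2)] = 6*l*(-d^3 - 25*d^2*l - 171*d*l^2 - 363*l^3)/(d^6 + 27*d^5*l + 297*d^4*l^2 + 1701*d^3*l^3 + 5346*d^2*l^4 + 8748*d*l^5 + 5832*l^6)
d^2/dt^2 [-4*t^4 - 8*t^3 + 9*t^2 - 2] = -48*t^2 - 48*t + 18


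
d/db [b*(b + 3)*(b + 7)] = 3*b^2 + 20*b + 21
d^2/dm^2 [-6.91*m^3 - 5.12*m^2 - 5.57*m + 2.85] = -41.46*m - 10.24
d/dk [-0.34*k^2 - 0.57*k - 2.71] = -0.68*k - 0.57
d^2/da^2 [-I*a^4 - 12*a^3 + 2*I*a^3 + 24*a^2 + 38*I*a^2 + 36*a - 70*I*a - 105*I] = -12*I*a^2 + 12*a*(-6 + I) + 48 + 76*I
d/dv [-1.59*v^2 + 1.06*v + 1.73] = 1.06 - 3.18*v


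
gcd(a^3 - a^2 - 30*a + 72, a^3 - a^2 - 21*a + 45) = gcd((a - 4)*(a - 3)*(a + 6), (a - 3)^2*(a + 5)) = a - 3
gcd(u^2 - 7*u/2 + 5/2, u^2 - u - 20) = 1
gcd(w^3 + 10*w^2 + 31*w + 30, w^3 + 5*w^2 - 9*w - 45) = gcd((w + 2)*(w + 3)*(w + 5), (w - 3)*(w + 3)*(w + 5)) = w^2 + 8*w + 15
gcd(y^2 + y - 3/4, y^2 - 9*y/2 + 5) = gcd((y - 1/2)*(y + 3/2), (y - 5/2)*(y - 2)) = 1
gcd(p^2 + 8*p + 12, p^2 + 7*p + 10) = p + 2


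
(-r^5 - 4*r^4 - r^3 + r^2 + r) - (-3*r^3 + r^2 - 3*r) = -r^5 - 4*r^4 + 2*r^3 + 4*r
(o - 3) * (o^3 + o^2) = o^4 - 2*o^3 - 3*o^2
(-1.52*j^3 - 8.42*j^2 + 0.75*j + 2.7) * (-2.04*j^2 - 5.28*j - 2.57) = 3.1008*j^5 + 25.2024*j^4 + 46.834*j^3 + 12.1714*j^2 - 16.1835*j - 6.939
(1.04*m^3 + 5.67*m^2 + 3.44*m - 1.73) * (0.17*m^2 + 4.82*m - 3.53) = 0.1768*m^5 + 5.9767*m^4 + 24.243*m^3 - 3.7284*m^2 - 20.4818*m + 6.1069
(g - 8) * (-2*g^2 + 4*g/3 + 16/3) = -2*g^3 + 52*g^2/3 - 16*g/3 - 128/3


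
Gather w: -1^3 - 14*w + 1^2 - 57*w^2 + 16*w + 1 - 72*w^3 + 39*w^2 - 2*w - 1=-72*w^3 - 18*w^2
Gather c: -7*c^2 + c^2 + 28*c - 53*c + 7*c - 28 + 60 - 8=-6*c^2 - 18*c + 24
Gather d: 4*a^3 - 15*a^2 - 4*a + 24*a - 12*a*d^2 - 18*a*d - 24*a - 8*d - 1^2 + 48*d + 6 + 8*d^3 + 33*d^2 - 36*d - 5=4*a^3 - 15*a^2 - 4*a + 8*d^3 + d^2*(33 - 12*a) + d*(4 - 18*a)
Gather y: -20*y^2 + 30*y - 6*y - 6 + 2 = -20*y^2 + 24*y - 4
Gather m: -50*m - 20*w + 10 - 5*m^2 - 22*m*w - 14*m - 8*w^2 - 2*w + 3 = -5*m^2 + m*(-22*w - 64) - 8*w^2 - 22*w + 13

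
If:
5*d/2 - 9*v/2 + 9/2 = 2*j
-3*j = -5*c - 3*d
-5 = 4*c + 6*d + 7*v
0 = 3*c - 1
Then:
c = 1/3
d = -940/549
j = -635/549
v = 103/183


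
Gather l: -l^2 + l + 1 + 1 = -l^2 + l + 2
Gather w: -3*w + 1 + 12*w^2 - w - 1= 12*w^2 - 4*w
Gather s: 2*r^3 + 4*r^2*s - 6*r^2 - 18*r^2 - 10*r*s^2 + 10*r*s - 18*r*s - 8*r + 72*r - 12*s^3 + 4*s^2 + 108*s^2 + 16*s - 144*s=2*r^3 - 24*r^2 + 64*r - 12*s^3 + s^2*(112 - 10*r) + s*(4*r^2 - 8*r - 128)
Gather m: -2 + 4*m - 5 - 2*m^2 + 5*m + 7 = -2*m^2 + 9*m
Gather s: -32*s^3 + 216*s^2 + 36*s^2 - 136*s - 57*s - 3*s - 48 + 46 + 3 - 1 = -32*s^3 + 252*s^2 - 196*s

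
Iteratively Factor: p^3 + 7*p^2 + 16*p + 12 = (p + 2)*(p^2 + 5*p + 6) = (p + 2)*(p + 3)*(p + 2)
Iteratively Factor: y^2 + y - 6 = (y + 3)*(y - 2)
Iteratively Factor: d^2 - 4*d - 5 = (d - 5)*(d + 1)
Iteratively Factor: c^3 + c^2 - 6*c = (c - 2)*(c^2 + 3*c) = c*(c - 2)*(c + 3)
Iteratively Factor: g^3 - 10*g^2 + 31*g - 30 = (g - 3)*(g^2 - 7*g + 10) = (g - 3)*(g - 2)*(g - 5)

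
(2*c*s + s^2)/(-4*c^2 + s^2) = s/(-2*c + s)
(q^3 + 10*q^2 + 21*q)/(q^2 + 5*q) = (q^2 + 10*q + 21)/(q + 5)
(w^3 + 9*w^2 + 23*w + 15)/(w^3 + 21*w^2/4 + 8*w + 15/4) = 4*(w + 5)/(4*w + 5)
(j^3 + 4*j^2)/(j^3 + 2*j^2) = (j + 4)/(j + 2)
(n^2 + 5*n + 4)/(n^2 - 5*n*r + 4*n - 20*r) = (-n - 1)/(-n + 5*r)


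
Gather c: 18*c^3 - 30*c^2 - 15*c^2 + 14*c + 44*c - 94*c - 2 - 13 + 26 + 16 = 18*c^3 - 45*c^2 - 36*c + 27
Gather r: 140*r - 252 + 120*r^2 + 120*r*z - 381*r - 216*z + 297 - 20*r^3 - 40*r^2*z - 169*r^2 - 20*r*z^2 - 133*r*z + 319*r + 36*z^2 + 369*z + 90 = -20*r^3 + r^2*(-40*z - 49) + r*(-20*z^2 - 13*z + 78) + 36*z^2 + 153*z + 135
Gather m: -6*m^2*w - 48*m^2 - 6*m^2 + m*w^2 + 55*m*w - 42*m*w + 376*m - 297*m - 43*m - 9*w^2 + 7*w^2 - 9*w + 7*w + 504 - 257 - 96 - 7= m^2*(-6*w - 54) + m*(w^2 + 13*w + 36) - 2*w^2 - 2*w + 144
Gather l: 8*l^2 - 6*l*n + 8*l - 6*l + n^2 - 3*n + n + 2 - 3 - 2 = 8*l^2 + l*(2 - 6*n) + n^2 - 2*n - 3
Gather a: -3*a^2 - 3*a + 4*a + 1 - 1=-3*a^2 + a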